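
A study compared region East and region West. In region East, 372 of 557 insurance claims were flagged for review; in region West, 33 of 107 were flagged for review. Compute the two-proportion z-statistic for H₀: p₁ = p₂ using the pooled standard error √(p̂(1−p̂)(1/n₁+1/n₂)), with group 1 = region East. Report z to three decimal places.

p̂₁ = 372/557 = 0.66786, p̂₂ = 33/107 = 0.30841.
Pooled p̂ = (372+33)/(557+107) = 405/664 = 0.60994.
SE = √[p̂(1−p̂)(1/n₁+1/n₂)] = √[0.60994·0.39006·(1/557+1/107)] ≈ 0.051484.
z = (p̂₁ − p̂₂)/SE = (0.66786 − 0.30841)/0.051484 = 0.35945/0.051484 = 6.982.

z = 6.982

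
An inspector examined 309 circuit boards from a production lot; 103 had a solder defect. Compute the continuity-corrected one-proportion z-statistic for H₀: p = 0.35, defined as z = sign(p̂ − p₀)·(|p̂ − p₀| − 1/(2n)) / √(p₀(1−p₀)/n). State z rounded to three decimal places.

With x = 103 successes in n = 309, p̂ = 0.33333. p̂ − p₀ = -0.016667.
1/(2n) = 0.001618.
Corrected numerator: |-0.016667| − 0.001618 = 0.015049.
SE₀ = √(0.35·0.65/309) = 0.027134.
z = (−)0.015049/0.027134 = -0.555.

z = -0.555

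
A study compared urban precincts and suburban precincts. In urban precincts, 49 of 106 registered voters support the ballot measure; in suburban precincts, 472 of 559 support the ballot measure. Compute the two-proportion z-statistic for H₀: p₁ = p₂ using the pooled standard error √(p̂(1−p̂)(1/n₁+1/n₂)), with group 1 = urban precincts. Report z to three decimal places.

p̂₁ = 49/106 = 0.46226, p̂₂ = 472/559 = 0.84436.
Pooling: p̂ = 521/665 = 0.78346.
Pooled SE = √[0.1696512·0.01122287] ≈ 0.043635.
z = (p̂₁ − p̂₂)/SE = (0.46226 − 0.84436)/0.043635 = -0.38210/0.043635 = -8.757.

z = -8.757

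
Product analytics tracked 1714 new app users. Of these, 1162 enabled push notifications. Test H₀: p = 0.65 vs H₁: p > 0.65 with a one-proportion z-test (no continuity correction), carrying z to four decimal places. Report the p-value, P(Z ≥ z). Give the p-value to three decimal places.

p-value = 0.008

With x = 1162 successes in n = 1714, p̂ = 0.67795.
Null standard error: √(0.65·0.35/1714) = √0.000132730 = 0.011521.
z = (p̂ − p₀)/SE = (1162/1714 − 0.65)/0.011521 ≈ 2.4257.
From the standard normal, P(Z ≥ z) = 0.008.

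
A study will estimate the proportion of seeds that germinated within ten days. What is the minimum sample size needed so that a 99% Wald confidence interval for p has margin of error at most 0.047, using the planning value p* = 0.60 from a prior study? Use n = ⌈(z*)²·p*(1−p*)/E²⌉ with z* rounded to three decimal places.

n = 721

The 99% critical value is z* = 2.576.
p*(1−p*) = 0.60·0.40 = 0.2400.
(z*)²·p*(1−p*)/E² = 6.635776·0.2400/0.002209 = 720.953.
⌈720.953⌉ = 721.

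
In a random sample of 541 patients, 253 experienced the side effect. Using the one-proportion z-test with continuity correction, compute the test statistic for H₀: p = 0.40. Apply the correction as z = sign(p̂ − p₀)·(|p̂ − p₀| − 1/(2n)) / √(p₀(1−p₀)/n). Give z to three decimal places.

z = 3.168

With x = 253 successes in n = 541, p̂ = 0.46765. p̂ − p₀ = 0.067652.
1/(2n) = 0.000924.
Corrected numerator: |0.067652| − 0.000924 = 0.066728.
Null standard error: √(0.40·0.60/541) = √0.000443623 = 0.021062.
z = +0.066728/0.021062 = 3.168.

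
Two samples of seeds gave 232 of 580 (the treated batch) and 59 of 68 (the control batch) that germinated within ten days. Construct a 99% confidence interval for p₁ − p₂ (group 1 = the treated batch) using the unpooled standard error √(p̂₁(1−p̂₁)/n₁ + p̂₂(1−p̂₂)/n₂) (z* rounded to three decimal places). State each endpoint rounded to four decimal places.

(-0.5858, -0.3495)

p̂₁ = 232/580 = 0.40000, p̂₂ = 59/68 = 0.86765; p̂₁ − p̂₂ = -0.46765.
Unpooled SE = √(p̂₁(1−p̂₁)/n₁ + p̂₂(1−p̂₂)/n₂) = √(0.000413793 + 0.001688759) = 0.045854.
z* = 2.576 at the 99% level. Margin = 2.576·0.045854 = 0.11812.
Interval: -0.46765 ± 0.11812 → (-0.5858, -0.3495).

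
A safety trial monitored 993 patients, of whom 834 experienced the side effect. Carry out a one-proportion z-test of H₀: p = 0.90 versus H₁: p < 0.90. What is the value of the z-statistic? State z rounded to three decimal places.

z = -6.315

Sample proportion p̂ = 834/993 = 0.83988.
SE₀ = √(0.90·0.10/993) = 0.009520.
Test statistic: z = -0.06012/0.009520 = -6.315.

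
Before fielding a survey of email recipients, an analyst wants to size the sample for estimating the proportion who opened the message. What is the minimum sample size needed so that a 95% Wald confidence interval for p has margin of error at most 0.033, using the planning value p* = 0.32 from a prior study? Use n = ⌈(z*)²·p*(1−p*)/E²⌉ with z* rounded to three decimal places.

For 95% confidence, z* = 1.960.
p*(1−p*) = 0.32·0.68 = 0.2176.
(z*)²·p*(1−p*)/E² = 3.841600·0.2176/0.001089 = 767.614.
Rounding up, n = 768.

n = 768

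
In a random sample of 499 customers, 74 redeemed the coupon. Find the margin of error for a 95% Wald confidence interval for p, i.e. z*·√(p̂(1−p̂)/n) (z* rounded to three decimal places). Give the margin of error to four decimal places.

ME = 0.0312

The sample proportion is 74/499 = 0.14830.
SE(p̂) = √(0.14830·0.85170/499) = 0.015910.
The 95% critical value is z* = 1.960.
So ME = 0.0312.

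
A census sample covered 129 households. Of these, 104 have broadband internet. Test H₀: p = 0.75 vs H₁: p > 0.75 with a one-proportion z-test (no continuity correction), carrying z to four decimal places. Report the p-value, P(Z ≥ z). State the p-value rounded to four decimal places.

p-value = 0.0702

The sample proportion is 104/129 = 0.80620.
Null standard error: √(0.75·0.25/129) = √0.001453488 = 0.038125.
z = (p̂ − p₀)/SE = (104/129 − 0.75)/0.038125 ≈ 1.4742.
p-value = P(Z ≥ z) with z = 1.4742 → 0.0702.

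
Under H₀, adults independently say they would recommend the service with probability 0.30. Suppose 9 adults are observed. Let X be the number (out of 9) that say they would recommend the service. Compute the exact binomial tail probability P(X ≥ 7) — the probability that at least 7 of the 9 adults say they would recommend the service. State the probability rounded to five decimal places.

X is binomial with n = 9 and p = 0.30.
P(X ≥ 7) = C(9,7)·0.30^7·0.70^2 + C(9,8)·0.30^8·0.70^1 + C(9,9)·0.30^9·0.70^0.
= 0.003858 + 0.000413 + 0.000020 = 0.00429.

P = 0.00429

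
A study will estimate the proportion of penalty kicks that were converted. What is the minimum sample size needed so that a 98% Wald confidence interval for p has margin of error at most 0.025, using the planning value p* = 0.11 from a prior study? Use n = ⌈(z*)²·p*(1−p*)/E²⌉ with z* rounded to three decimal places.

For 98% confidence, z* = 2.326.
p*(1−p*) = 0.0979.
(z*)²·p*(1−p*)/E² = 5.410276·0.0979/0.000625 = 847.466.
Rounding up, n = 848.

n = 848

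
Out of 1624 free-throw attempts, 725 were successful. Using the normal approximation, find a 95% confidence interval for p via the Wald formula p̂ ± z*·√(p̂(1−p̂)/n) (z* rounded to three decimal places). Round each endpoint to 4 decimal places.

(0.4223, 0.4706)

p̂ = 725/1624 = 0.44643.
SE = √(p̂(1−p̂)/n) = √(0.247130/1624) = 0.012336.
z* = 1.960 at the 95% level.
Margin = 1.960·0.012336 = 0.02418.
So the interval runs from 0.4223 to 0.4706.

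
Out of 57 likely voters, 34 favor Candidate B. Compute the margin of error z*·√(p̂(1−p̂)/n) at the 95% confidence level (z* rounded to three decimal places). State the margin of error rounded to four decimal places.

p̂ = 34/57 = 0.59649.
SE = √(p̂(1−p̂)/n) = √(0.240689/57) = 0.064982.
z* = 1.960 at the 95% level.
Margin of error = z*·SE = 1.960 × 0.064982 = 0.1274.

ME = 0.1274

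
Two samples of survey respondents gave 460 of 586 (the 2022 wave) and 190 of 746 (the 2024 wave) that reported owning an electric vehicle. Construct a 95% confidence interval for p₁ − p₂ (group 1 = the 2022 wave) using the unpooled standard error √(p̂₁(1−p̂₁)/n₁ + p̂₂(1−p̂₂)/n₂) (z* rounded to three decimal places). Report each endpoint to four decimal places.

(0.4846, 0.5759)

p̂₁ = 0.78498, p̂₂ = 0.25469, so the observed difference is 0.53029.
Unpooled SE = √(p̂₁(1−p̂₁)/n₁ + p̂₂(1−p̂₂)/n₂) = √(0.000288029 + 0.000254456) = 0.023291.
z* = 1.960 at the 95% level. Margin = 1.960·0.023291 = 0.04565.
Interval: 0.53029 ± 0.04565 → (0.4846, 0.5759).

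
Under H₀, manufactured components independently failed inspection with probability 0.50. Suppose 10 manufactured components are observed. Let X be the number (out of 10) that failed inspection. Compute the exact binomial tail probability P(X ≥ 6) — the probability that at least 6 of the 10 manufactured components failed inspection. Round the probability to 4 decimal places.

X is binomial with n = 10 and p = 0.50.
P(X ≥ 6) = Σ_{j=6}^{10} C(10,j)·0.50^j·0.50^{10−j}.
= 0.205078 + 0.117188 + 0.043945 + 0.009766 + 0.000977 = 0.3770.

P = 0.3770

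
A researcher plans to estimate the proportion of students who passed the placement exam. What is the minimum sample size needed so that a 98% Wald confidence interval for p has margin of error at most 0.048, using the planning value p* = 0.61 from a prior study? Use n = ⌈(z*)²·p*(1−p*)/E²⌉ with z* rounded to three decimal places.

The 98% critical value is z* = 2.326.
p*(1−p*) = 0.2379.
Required n before rounding: 5.410276 × 0.2379 / 0.048² = 558.639.
⌈558.639⌉ = 559.

n = 559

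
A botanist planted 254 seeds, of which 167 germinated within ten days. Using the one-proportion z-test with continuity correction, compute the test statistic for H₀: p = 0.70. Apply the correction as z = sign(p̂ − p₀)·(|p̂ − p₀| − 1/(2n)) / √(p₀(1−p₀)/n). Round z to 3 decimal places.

p̂ = 167/254 = 0.65748. p̂ − p₀ = -0.042520.
Continuity correction 1/(2n) = 1/508 = 0.001969.
Corrected numerator: |-0.042520| − 0.001969 = 0.040551.
Null standard error: √(0.70·0.30/254) = √0.000826772 = 0.028754.
z = −0.040551/0.028754 = -1.410.

z = -1.410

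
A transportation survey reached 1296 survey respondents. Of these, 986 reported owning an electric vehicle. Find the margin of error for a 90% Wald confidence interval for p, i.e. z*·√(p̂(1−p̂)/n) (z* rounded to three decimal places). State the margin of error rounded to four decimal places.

p̂ = 986/1296 = 0.76080.
SE = √(p̂(1−p̂)/n) = √(0.181982/1296) = 0.011850.
z* = 1.645 at the 90% level.
ME = 1.645·0.011850 = 0.0195.

ME = 0.0195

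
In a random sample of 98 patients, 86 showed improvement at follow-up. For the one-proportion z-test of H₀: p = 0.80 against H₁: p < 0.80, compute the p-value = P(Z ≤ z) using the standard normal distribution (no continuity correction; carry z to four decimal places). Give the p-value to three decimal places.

p-value = 0.973

Sample proportion p̂ = 86/98 = 0.87755.
Null standard error: √(0.80·0.20/98) = √0.001632653 = 0.040406.
Test statistic (full precision, shown to 4 dp): z = (86/98 − 0.80)/SE₀ ≈ 1.9193.
p-value = P(Z ≤ z) with z = 1.9193 → 0.973.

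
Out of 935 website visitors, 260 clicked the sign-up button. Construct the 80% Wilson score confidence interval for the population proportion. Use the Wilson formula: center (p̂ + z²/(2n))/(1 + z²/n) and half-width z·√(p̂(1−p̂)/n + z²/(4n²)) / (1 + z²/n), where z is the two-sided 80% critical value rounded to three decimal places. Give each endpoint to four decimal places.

(0.2597, 0.2972)

p̂ = 260/935 = 0.27807; z = 1.282, so z² = 1.643524.
1 + z²/n = 1.001758.
Center = (0.27807 + 0.000879)/1.001758 = 0.27846.
Radicand: p̂(1−p̂)/n + z²/(4n²) = 0.000214705 + 0.000000470 = 0.000215175.
Half-width = 1.282·√0.000215175/1.001758 = 0.01877.
CI: 0.27846 ± 0.01877 = (0.2597, 0.2972).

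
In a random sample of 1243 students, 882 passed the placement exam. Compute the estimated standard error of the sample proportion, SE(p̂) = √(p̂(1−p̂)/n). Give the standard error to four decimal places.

Sample proportion p̂ = 882/1243 = 0.70957.
p̂(1−p̂) = 0.70957·0.29043 = 0.206080.
SE = √(0.206080/1243) = 0.0129.

SE = 0.0129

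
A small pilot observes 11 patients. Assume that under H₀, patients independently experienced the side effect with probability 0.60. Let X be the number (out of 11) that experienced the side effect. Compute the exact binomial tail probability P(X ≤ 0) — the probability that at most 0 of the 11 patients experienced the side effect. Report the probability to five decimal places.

P = 0.00004

X ~ Binomial(n=11, p=0.60).
P(X ≤ 0) = C(11,0)·0.60^0·0.40^11.
= 0.000042 = 0.00004.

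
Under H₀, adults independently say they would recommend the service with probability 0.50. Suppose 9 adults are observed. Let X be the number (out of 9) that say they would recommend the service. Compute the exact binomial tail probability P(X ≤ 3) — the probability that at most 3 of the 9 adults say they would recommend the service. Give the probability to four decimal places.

X ~ Binomial(n=9, p=0.50).
P(X ≤ 3) = C(9,0)·0.50^0·0.50^9 + C(9,1)·0.50^1·0.50^8 + C(9,2)·0.50^2·0.50^7 + C(9,3)·0.50^3·0.50^6.
= 0.001953 + 0.017578 + 0.070312 + 0.164062 = 0.2539.

P = 0.2539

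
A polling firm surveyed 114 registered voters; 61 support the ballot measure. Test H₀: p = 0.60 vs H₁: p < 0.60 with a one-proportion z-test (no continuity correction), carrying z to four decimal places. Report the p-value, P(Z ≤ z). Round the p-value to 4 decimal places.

p-value = 0.0786

The sample proportion is 61/114 = 0.53509.
Null standard error: √(0.60·0.40/114) = √0.002105263 = 0.045883.
Test statistic (full precision, shown to 4 dp): z = (61/114 − 0.60)/SE₀ ≈ -1.4147.
From the standard normal, P(Z ≤ z) = 0.0786.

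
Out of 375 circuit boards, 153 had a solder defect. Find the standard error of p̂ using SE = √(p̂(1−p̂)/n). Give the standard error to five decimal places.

SE = 0.02538

With x = 153 successes in n = 375, p̂ = 0.40800.
p̂(1−p̂) = 0.40800·0.59200 = 0.241536.
Dividing by n and taking the root: √0.000644096 = 0.02538.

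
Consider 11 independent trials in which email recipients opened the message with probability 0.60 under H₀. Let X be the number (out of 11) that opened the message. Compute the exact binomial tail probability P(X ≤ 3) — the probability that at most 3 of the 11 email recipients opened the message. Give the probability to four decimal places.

P = 0.0293

X ~ Binomial(n=11, p=0.60).
P(X ≤ 3) = C(11,0)·0.60^0·0.40^11 + C(11,1)·0.60^1·0.40^10 + C(11,2)·0.60^2·0.40^9 + C(11,3)·0.60^3·0.40^8.
= 0.000042 + 0.000692 + 0.005190 + 0.023357 = 0.0293.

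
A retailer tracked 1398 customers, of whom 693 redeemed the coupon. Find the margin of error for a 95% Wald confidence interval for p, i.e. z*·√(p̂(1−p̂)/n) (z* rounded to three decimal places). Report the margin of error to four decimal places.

p̂ = 693/1398 = 0.49571.
SE = √(p̂(1−p̂)/n) = √(0.249982/1398) = 0.013372.
z* = 1.960 at the 95% level.
Margin of error = z*·SE = 1.960 × 0.013372 = 0.0262.

ME = 0.0262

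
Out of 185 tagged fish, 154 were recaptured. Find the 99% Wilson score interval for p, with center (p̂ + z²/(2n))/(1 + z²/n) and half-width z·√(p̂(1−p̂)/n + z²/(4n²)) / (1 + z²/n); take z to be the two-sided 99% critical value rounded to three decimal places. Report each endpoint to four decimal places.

Here p̂ = 154/185 = 0.83243 and z = 2.576 (z² = 6.635776).
Denominator 1 + z²/n = 1 + 6.635776/185 = 1.035869.
Center = (0.83243 + 0.017935)/1.035869 = 0.82092.
Radicand: p̂(1−p̂)/n + z²/(4n²) = 0.000753993 + 0.000048472 = 0.000802465.
Half-width = 2.576·√0.000802465/1.035869 = 0.07045.
Interval: 0.82092 ± 0.07045 → (0.7505, 0.8914).

(0.7505, 0.8914)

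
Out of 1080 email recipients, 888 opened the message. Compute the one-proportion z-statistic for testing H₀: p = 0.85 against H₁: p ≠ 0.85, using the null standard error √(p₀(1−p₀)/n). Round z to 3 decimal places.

z = -2.557

Sample proportion p̂ = 888/1080 = 0.82222.
Null standard error: √(0.85·0.15/1080) = √0.000118056 = 0.010865.
Test statistic: z = -0.02778/0.010865 = -2.557.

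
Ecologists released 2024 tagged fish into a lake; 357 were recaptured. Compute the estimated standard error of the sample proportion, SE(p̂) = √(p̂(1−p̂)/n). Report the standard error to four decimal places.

SE = 0.0085

With x = 357 successes in n = 2024, p̂ = 0.17638.
p̂(1−p̂) = 0.17638·0.82362 = 0.145270.
Dividing by n and taking the root: √0.000071774 = 0.0085.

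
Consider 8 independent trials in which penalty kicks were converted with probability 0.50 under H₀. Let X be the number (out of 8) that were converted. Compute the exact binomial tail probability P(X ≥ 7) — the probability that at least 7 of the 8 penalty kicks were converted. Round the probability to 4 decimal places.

P = 0.0352

X is binomial with n = 8 and p = 0.50.
P(X ≥ 7) = C(8,7)·0.50^7·0.50^1 + C(8,8)·0.50^8·0.50^0.
= 0.031250 + 0.003906 = 0.0352.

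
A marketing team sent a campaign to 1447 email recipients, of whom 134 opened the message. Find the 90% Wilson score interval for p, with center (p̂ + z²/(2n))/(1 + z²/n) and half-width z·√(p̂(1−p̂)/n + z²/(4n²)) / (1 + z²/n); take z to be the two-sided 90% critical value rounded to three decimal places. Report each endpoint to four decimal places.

(0.0808, 0.1059)

Here p̂ = 134/1447 = 0.09261 and z = 1.645 (z² = 2.706025).
1 + z²/n = 1.001870.
Adjusted center: (0.09261 + z²/(2n))/1.001870 = 0.09337.
Radicand: p̂(1−p̂)/n + z²/(4n²) = 0.000058072 + 0.000000323 = 0.000058395.
Half-width = 1.645·√0.000058395/1.001870 = 0.01255.
Interval: 0.09337 ± 0.01255 → (0.0808, 0.1059).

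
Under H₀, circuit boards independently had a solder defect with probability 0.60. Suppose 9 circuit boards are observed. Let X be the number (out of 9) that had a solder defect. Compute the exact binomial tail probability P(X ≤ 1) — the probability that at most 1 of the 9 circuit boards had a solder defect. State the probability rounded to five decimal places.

P = 0.00380

X is binomial with n = 9 and p = 0.60.
P(X ≤ 1) = C(9,0)·0.60^0·0.40^9 + C(9,1)·0.60^1·0.40^8.
= 0.000262 + 0.003539 = 0.00380.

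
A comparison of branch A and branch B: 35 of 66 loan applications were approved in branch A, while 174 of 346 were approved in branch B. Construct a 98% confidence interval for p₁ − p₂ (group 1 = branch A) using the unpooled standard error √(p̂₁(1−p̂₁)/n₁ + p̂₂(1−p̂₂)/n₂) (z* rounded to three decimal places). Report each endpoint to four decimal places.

p̂₁ = 35/66 = 0.53030, p̂₂ = 174/346 = 0.50289; p̂₁ − p̂₂ = 0.02741.
SE = √(0.003773966 + 0.000722519) = √0.004496485 = 0.067056.
For 98% confidence, z* = 2.326. Margin of error = 0.15597.
CI: 0.02741 ± 0.15597 = (-0.1286, 0.1834).

(-0.1286, 0.1834)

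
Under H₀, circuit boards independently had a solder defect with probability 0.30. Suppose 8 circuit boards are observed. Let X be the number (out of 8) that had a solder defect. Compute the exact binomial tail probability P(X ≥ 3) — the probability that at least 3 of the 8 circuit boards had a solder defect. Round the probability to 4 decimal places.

X ~ Binomial(n=8, p=0.30).
P(X ≥ 3) = Σ_{j=3}^{8} C(8,j)·0.30^j·0.70^{8−j}.
= 0.254122 + 0.136137 + 0.046675 + 0.010002 + 0.001225 + 0.000066 = 0.4482.

P = 0.4482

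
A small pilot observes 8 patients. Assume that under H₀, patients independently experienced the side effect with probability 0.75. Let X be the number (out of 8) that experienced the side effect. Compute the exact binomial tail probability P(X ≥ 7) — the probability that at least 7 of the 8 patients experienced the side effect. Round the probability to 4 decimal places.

X is binomial with n = 8 and p = 0.75.
P(X ≥ 7) = C(8,7)·0.75^7·0.25^1 + C(8,8)·0.75^8·0.25^0.
= 0.266968 + 0.100113 = 0.3671.

P = 0.3671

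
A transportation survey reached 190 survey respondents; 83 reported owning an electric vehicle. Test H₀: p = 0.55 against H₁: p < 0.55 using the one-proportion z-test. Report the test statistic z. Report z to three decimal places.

z = -3.135

Sample proportion p̂ = 83/190 = 0.43684.
SE₀ = √(0.55·0.45/190) = 0.036092.
z = (0.43684 − 0.55)/0.036092 = -0.11316/0.036092 = -3.135.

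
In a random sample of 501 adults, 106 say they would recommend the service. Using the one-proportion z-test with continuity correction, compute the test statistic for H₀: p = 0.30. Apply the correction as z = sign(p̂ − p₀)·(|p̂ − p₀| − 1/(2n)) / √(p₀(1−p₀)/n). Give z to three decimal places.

z = -4.270

The sample proportion is 106/501 = 0.21158. p̂ − p₀ = -0.088423.
1/(2n) = 0.000998.
Corrected numerator: |-0.088423| − 0.000998 = 0.087425.
Null standard error: √(0.30·0.70/501) = √0.000419162 = 0.020473.
z = (−)0.087425/0.020473 = -4.270.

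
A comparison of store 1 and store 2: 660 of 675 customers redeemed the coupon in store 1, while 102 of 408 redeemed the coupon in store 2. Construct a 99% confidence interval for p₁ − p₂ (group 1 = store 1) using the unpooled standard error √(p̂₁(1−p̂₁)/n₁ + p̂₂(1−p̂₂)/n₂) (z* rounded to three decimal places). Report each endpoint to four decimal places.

p̂₁ = 0.97778, p̂₂ = 0.25000, so the observed difference is 0.72778.
Unpooled SE = √(p̂₁(1−p̂₁)/n₁ + p̂₂(1−p̂₂)/n₂) = √(0.000032190 + 0.000459559) = 0.022175.
z* = 2.576 at the 99% level. Margin of error = 0.05712.
So the interval runs from 0.6707 to 0.7849.

(0.6707, 0.7849)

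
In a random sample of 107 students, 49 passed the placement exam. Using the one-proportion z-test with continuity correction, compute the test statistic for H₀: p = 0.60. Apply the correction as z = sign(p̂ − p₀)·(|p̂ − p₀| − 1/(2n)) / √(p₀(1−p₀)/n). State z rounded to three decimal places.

z = -2.901

Sample proportion p̂ = 49/107 = 0.45794. p̂ − p₀ = -0.142056.
1/(2n) = 0.004673.
Corrected numerator: |-0.142056| − 0.004673 = 0.137383.
Under H₀, SE = √(p₀(1−p₀)/n) = √(0.60·0.40/107) = √0.002242991 = 0.047360.
z = (−)0.137383/0.047360 = -2.901.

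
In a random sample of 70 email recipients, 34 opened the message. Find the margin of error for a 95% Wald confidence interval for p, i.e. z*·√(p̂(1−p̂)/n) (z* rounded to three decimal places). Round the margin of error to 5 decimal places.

ME = 0.11708

p̂ = 34/70 = 0.48571.
SE = √(p̂(1−p̂)/n) = √(0.249796/70) = 0.059737.
For 95% confidence, z* = 1.960.
So ME = 0.11708.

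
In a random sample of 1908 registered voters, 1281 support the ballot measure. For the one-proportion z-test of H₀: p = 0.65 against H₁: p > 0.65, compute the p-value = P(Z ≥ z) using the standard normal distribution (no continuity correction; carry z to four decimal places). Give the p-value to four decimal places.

p-value = 0.0251

Sample proportion p̂ = 1281/1908 = 0.67138.
SE₀ = √(0.65·0.35/1908) = 0.010919.
Test statistic (full precision, shown to 4 dp): z = (1281/1908 − 0.65)/SE₀ ≈ 1.9583.
From the standard normal, P(Z ≥ z) = 0.0251.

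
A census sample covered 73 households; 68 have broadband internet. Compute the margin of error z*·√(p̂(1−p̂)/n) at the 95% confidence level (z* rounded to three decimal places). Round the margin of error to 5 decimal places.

With x = 68 successes in n = 73, p̂ = 0.93151.
SE(p̂) = √(0.93151·0.06849/73) = 0.029563.
For 95% confidence, z* = 1.960.
Margin of error = z*·SE = 1.960 × 0.029563 = 0.05794.

ME = 0.05794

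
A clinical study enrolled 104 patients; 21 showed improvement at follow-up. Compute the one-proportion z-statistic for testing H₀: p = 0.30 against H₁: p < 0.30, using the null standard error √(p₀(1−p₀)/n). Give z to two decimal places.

With x = 21 successes in n = 104, p̂ = 0.20192.
SE₀ = √(0.30·0.70/104) = 0.044936.
z = (p̂ − p₀)/SE = (0.20192 − 0.30)/0.044936 = -2.18.

z = -2.18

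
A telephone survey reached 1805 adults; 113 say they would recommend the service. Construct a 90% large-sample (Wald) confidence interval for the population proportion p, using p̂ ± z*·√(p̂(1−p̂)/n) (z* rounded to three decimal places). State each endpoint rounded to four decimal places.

Sample proportion p̂ = 113/1805 = 0.06260.
SE(p̂) = √(0.06260·0.93740/1805) = 0.005702.
The 90% critical value is z* = 1.645.
Margin = 1.645·0.005702 = 0.00938.
Interval: 0.06260 ± 0.00938 → (0.0532, 0.0720).

(0.0532, 0.0720)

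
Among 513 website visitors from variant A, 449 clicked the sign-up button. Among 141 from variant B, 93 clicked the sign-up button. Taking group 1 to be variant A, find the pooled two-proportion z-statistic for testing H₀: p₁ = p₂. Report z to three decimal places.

z = 6.021

p̂₁ = 449/513 = 0.87524, p̂₂ = 93/141 = 0.65957.
Pooled p̂ = (449+93)/(513+141) = 542/654 = 0.82875.
SE = √[p̂(1−p̂)(1/n₁+1/n₂)] = √[0.82875·0.17125·(1/513+1/141)] ≈ 0.035822.
z = 0.21567/0.035822 = 6.021.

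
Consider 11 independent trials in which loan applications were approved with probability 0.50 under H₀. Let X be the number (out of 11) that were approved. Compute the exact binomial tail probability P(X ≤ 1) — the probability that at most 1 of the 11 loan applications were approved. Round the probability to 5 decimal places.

X is binomial with n = 11 and p = 0.50.
P(X ≤ 1) = C(11,0)·0.50^0·0.50^11 + C(11,1)·0.50^1·0.50^10.
= 0.000488 + 0.005371 = 0.00586.

P = 0.00586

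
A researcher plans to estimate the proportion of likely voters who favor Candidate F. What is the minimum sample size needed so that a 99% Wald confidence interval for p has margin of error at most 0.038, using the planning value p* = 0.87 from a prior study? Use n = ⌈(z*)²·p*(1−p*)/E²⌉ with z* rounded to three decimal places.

The 99% critical value is z* = 2.576.
p*(1−p*) = 0.1131.
Required n before rounding: 6.635776 × 0.1131 / 0.038² = 519.741.
Rounding up, n = 520.

n = 520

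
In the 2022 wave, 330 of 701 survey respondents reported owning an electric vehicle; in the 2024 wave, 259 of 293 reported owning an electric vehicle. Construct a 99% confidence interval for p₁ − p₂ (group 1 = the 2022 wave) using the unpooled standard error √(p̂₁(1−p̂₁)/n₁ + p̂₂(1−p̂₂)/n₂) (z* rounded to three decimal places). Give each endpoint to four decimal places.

(-0.4816, -0.3448)

p̂₁ = 0.47076, p̂₂ = 0.88396, so the observed difference is -0.41320.
SE = √(0.000355413 + 0.000350087) = √0.000705500 = 0.026561.
For 99% confidence, z* = 2.576. Margin of error = 0.06842.
Interval: -0.41320 ± 0.06842 → (-0.4816, -0.3448).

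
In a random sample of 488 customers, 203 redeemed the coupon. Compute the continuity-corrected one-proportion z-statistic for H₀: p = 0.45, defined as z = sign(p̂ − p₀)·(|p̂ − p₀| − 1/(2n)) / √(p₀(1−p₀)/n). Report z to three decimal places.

z = -1.465

Sample proportion p̂ = 203/488 = 0.41598. p̂ − p₀ = -0.034016.
Continuity correction 1/(2n) = 1/976 = 0.001025.
Corrected numerator: |-0.034016| − 0.001025 = 0.032991.
Null standard error: √(0.45·0.55/488) = √0.000507172 = 0.022520.
z = −0.032991/0.022520 = -1.465.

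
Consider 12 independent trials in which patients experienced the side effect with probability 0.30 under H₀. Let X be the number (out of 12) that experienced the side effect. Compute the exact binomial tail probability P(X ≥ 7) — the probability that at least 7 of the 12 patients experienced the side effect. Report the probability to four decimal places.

P = 0.0386

X is binomial with n = 12 and p = 0.30.
P(X ≥ 7) = Σ_{j=7}^{12} C(12,j)·0.30^j·0.70^{12−j}.
= 0.029111 + 0.007798 + 0.001485 + 0.000191 + 0.000015 + 0.000001 = 0.0386.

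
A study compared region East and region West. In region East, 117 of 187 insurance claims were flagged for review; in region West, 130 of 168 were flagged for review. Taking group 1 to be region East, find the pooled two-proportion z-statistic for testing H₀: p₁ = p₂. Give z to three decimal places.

z = -3.029

Sample proportions: p̂₁ = 117/187 = 0.62567 and p̂₂ = 130/168 = 0.77381.
Pooled p̂ = (117+130)/(187+168) = 247/355 = 0.69577.
Pooled SE = √[0.2116723·0.01129997] ≈ 0.048907.
z = -0.14814/0.048907 = -3.029.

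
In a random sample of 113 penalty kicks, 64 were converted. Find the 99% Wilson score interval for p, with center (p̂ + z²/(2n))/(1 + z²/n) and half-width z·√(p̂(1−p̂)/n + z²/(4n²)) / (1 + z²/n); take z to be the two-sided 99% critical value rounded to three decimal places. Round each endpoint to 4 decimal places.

p̂ = 64/113 = 0.56637; z = 2.576, so z² = 6.635776.
1 + z²/n = 1.058724.
Adjusted center: (0.56637 + z²/(2n))/1.058724 = 0.56269.
Radicand: p̂(1−p̂)/n + z²/(4n²) = 0.002173405 + 0.000129920 = 0.002303325.
Half-width = 2.576·√0.002303325/1.058724 = 0.11677.
So the interval runs from 0.4459 to 0.6795.

(0.4459, 0.6795)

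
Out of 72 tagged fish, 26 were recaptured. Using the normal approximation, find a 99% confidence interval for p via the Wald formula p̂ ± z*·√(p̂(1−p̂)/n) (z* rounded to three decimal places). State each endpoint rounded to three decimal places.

With x = 26 successes in n = 72, p̂ = 0.36111.
SE(p̂) = √(0.36111·0.63889/72) = 0.056607.
The 99% critical value is z* = 2.576.
Margin of error: 2.576 × 0.056607 = 0.14582.
CI: 0.36111 ± 0.14582 = (0.215, 0.507).

(0.215, 0.507)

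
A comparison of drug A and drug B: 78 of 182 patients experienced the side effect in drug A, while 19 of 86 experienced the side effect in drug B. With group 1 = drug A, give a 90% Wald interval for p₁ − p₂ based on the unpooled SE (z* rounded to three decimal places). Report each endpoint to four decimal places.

(0.1125, 0.3028)

p̂₁ = 78/182 = 0.42857, p̂₂ = 19/86 = 0.22093; p̂₁ − p̂₂ = 0.20764.
Unpooled SE = √(p̂₁(1−p̂₁)/n₁ + p̂₂(1−p̂₂)/n₂) = √(0.001345593 + 0.002001396) = 0.057853.
The 90% critical value is z* = 1.645. Margin of error = 0.09517.
So the interval runs from 0.1125 to 0.3028.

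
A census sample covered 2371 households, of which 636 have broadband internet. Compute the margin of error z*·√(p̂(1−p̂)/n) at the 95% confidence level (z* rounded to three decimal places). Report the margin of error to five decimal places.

With x = 636 successes in n = 2371, p̂ = 0.26824.
SE(p̂) = √(0.26824·0.73176/2371) = 0.009099.
z* = 1.960 at the 95% level.
Margin of error = z*·SE = 1.960 × 0.009099 = 0.01783.

ME = 0.01783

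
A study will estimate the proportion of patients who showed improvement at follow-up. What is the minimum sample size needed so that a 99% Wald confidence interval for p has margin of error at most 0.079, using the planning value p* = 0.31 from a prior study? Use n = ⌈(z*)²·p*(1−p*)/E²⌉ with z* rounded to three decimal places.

z* = 2.576 at the 99% level.
p*(1−p*) = 0.31·0.69 = 0.2139.
(z*)²·p*(1−p*)/E² = 6.635776·0.2139/0.006241 = 227.430.
⌈227.430⌉ = 228.

n = 228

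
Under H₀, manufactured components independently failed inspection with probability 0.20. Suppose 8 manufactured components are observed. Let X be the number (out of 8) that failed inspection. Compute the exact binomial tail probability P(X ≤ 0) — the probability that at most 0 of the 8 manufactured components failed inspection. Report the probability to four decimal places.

X ~ Binomial(n=8, p=0.20).
P(X ≤ 0) = C(8,0)·0.20^0·0.80^8.
= 0.167772 = 0.1678.

P = 0.1678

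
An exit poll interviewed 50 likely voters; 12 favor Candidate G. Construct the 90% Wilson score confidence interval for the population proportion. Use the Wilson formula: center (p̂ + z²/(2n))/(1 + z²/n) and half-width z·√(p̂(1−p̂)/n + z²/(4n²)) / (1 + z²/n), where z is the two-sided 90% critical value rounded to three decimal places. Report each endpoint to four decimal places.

p̂ = 12/50 = 0.24000; z = 1.645, so z² = 2.706025.
Denominator 1 + z²/n = 1 + 2.706025/50 = 1.054121.
Center = (0.24000 + 0.027060)/1.054121 = 0.25335.
Radicand: p̂(1−p̂)/n + z²/(4n²) = 0.003648000 + 0.000270603 = 0.003918603.
Half-width = z·√(radicand)/denom = 1.645·0.062599/1.054121 = 0.09769.
Interval: 0.25335 ± 0.09769 → (0.1557, 0.3510).

(0.1557, 0.3510)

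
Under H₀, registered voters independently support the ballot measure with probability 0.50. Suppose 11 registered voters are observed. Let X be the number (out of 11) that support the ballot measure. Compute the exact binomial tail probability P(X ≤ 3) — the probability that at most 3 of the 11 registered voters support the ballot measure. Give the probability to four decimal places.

P = 0.1133

X is binomial with n = 11 and p = 0.50.
P(X ≤ 3) = C(11,0)·0.50^0·0.50^11 + C(11,1)·0.50^1·0.50^10 + C(11,2)·0.50^2·0.50^9 + C(11,3)·0.50^3·0.50^8.
= 0.000488 + 0.005371 + 0.026855 + 0.080566 = 0.1133.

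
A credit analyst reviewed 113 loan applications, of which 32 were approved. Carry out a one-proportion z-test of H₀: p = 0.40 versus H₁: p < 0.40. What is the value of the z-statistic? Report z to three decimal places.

z = -2.535

p̂ = 32/113 = 0.28319.
Under H₀, SE = √(p₀(1−p₀)/n) = √(0.40·0.60/113) = √0.002123894 = 0.046086.
z = (0.28319 − 0.40)/0.046086 = -0.11681/0.046086 = -2.535.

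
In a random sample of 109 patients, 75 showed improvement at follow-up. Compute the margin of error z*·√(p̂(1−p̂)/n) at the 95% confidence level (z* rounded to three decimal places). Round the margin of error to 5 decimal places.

ME = 0.08697

Sample proportion p̂ = 75/109 = 0.68807.
SE = √(p̂(1−p̂)/n) = √(0.214628/109) = 0.044374.
For 95% confidence, z* = 1.960.
Margin of error = z*·SE = 1.960 × 0.044374 = 0.08697.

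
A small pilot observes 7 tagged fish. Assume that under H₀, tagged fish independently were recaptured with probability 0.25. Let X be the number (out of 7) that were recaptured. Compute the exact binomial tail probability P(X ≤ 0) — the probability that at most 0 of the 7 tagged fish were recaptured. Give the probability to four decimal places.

P = 0.1335

X is binomial with n = 7 and p = 0.25.
P(X ≤ 0) = C(7,0)·0.25^0·0.75^7.
= 0.133484 = 0.1335.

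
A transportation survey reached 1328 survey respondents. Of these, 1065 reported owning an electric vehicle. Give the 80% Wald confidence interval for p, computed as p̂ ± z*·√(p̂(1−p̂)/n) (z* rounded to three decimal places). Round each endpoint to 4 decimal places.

The sample proportion is 1065/1328 = 0.80196.
SE = √(p̂(1−p̂)/n) = √(0.158821/1328) = 0.010936.
For 80% confidence, z* = 1.282.
Margin = 1.282·0.010936 = 0.01402.
So the interval runs from 0.7879 to 0.8160.

(0.7879, 0.8160)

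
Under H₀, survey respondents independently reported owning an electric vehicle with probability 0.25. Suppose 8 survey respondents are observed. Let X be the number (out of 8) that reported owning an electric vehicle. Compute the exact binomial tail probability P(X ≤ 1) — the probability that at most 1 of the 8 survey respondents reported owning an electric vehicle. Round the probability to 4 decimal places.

P = 0.3671

X ~ Binomial(n=8, p=0.25).
P(X ≤ 1) = C(8,0)·0.25^0·0.75^8 + C(8,1)·0.25^1·0.75^7.
= 0.100113 + 0.266968 = 0.3671.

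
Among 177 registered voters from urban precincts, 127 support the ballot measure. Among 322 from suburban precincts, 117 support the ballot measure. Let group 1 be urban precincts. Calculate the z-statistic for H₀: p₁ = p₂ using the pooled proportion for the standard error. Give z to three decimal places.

z = 7.572

Sample proportions: p̂₁ = 127/177 = 0.71751 and p̂₂ = 117/322 = 0.36335.
Pooling: p̂ = 244/499 = 0.48898.
Pooled SE = √[0.2498785·0.00875531] ≈ 0.046774.
z = (p̂₁ − p̂₂)/SE = (0.71751 − 0.36335)/0.046774 = 0.35416/0.046774 = 7.572.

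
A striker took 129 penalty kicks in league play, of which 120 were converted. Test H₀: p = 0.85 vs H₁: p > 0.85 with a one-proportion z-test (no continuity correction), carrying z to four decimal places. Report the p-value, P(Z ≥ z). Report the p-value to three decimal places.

With x = 120 successes in n = 129, p̂ = 0.93023.
Under H₀, SE = √(p₀(1−p₀)/n) = √(0.85·0.15/129) = √0.000988372 = 0.031438.
Test statistic (full precision, shown to 4 dp): z = (120/129 − 0.85)/SE₀ ≈ 2.5521.
p-value = P(Z ≥ z) with z = 2.5521 → 0.005.

p-value = 0.005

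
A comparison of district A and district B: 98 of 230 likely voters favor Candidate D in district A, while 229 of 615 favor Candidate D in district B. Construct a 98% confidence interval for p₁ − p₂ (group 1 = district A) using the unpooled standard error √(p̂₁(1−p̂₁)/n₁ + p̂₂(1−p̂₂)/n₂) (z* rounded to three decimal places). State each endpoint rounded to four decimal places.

(-0.0346, 0.1421)

p̂₁ = 0.42609, p̂₂ = 0.37236, so the observed difference is 0.05373.
SE = √(0.001063204 + 0.000380012) = √0.001443216 = 0.037990.
The 98% critical value is z* = 2.326. Margin of error = 0.08836.
So the interval runs from -0.0346 to 0.1421.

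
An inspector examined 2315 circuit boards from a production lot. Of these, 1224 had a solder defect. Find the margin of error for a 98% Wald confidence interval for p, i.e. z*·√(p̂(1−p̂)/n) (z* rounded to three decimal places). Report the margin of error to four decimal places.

ME = 0.0241

Sample proportion p̂ = 1224/2315 = 0.52873.
SE = √(p̂(1−p̂)/n) = √(0.249175/2315) = 0.010375.
The 98% critical value is z* = 2.326.
Margin of error = z*·SE = 2.326 × 0.010375 = 0.0241.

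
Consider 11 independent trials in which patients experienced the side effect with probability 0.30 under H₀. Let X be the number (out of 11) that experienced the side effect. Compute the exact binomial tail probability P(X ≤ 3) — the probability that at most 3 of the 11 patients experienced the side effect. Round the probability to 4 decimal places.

X ~ Binomial(n=11, p=0.30).
P(X ≤ 3) = C(11,0)·0.30^0·0.70^11 + C(11,1)·0.30^1·0.70^10 + C(11,2)·0.30^2·0.70^9 + C(11,3)·0.30^3·0.70^8.
= 0.019773 + 0.093217 + 0.199750 + 0.256822 = 0.5696.

P = 0.5696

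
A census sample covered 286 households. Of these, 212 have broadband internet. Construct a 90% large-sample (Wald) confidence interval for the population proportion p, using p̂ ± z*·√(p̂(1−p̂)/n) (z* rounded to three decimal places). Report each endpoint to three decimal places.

The sample proportion is 212/286 = 0.74126.
SE = √(p̂(1−p̂)/n) = √(0.191794/286) = 0.025896.
For 90% confidence, z* = 1.645.
Margin = 1.645·0.025896 = 0.04260.
CI: 0.74126 ± 0.04260 = (0.699, 0.784).

(0.699, 0.784)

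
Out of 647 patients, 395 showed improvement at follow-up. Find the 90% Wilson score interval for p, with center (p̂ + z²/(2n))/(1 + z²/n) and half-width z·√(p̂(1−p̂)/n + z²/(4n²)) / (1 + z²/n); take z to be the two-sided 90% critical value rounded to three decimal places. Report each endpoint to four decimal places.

(0.5786, 0.6415)

p̂ = 395/647 = 0.61051; z = 1.645, so z² = 2.706025.
1 + z²/n = 1.004182.
Adjusted center: (0.61051 + z²/(2n))/1.004182 = 0.61005.
Radicand: p̂(1−p̂)/n + z²/(4n²) = 0.000367523 + 0.000001616 = 0.000369139.
Half-width = 1.645·√0.000369139/1.004182 = 0.03147.
So the interval runs from 0.5786 to 0.6415.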